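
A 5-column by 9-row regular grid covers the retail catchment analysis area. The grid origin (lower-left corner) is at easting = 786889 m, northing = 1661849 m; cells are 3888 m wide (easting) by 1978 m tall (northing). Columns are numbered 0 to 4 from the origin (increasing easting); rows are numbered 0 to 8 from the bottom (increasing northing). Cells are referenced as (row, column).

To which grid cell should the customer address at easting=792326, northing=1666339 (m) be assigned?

(2, 1)

Column index: ⌊(792326 − 786889) / 3888⌋ = ⌊1.398⌋ = 1
Row offset from origin: ⌊(1666339 − 1661849) / 1978⌋ = ⌊2.270⌋ = 2 → row 2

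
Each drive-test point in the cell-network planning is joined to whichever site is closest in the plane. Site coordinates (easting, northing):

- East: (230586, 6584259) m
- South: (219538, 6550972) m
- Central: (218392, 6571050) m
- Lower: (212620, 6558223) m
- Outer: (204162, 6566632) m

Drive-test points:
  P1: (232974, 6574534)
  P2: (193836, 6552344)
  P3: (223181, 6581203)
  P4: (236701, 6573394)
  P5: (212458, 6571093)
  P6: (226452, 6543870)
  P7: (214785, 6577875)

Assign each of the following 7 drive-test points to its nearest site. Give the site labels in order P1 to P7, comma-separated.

P1 → East (d²=100278169.00)
P2 → Outer (d²=310773220.00)
P3 → East (d²=64173161.00)
P4 → East (d²=155441450.00)
P5 → Central (d²=35214205.00)
P6 → South (d²=98241800.00)
P7 → Central (d²=59591074.00)

East, Outer, East, East, Central, South, Central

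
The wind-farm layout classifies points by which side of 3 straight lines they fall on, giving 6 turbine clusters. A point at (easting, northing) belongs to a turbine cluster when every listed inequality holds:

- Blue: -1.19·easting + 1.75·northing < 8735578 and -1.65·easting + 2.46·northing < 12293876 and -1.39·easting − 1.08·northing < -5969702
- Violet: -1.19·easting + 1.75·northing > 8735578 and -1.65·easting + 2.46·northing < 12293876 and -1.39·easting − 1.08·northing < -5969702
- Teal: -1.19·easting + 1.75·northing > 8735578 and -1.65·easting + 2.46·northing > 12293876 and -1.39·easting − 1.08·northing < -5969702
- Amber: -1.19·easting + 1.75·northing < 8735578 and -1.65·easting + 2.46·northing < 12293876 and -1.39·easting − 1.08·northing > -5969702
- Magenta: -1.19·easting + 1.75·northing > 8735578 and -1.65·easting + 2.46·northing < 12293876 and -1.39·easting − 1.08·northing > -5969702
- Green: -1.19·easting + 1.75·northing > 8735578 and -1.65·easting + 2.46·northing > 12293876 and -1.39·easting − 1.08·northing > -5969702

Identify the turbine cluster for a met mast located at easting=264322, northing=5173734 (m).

-1.19·264322 + 1.75·5173734 = 8739491.320, which is > 8735578
-1.65·264322 + 2.46·5173734 = 12291254.340, which is < 12293876
-1.39·264322 − 1.08·5173734 = -5955040.300, which is > -5969702
This sign pattern matches Magenta.

Magenta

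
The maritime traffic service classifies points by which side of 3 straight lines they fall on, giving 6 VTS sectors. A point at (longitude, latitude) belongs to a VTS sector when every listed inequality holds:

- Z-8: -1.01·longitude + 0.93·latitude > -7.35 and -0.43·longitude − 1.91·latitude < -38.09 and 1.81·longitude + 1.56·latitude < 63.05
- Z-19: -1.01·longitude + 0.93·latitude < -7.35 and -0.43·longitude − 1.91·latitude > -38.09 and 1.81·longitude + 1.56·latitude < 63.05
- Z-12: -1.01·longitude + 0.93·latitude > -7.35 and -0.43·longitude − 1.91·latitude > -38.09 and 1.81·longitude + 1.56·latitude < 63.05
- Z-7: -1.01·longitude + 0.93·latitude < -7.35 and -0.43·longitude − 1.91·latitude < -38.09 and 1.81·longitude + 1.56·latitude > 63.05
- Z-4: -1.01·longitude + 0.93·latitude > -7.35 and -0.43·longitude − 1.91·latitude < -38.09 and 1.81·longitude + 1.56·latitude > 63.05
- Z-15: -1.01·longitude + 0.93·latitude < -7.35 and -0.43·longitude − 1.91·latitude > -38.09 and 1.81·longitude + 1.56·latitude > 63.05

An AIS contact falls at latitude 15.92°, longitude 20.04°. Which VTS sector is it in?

-1.01·20.04 + 0.93·15.92 = -5.435, which is > -7.35
-0.43·20.04 − 1.91·15.92 = -39.024, which is < -38.09
1.81·20.04 + 1.56·15.92 = 61.108, which is < 63.05
This sign pattern matches Z-8.

Z-8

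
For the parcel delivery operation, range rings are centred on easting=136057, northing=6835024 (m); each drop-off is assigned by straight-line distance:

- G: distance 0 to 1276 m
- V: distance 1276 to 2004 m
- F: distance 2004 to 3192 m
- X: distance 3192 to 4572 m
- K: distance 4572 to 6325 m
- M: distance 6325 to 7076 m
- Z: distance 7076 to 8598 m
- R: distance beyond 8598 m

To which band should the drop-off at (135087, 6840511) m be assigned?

K

Distance = √((135087−136057)² + (6840511−6835024)²) = √(940900.000 + 30107169.000) = 5572.079 m.
4572 ≤ 5572.079 < 6325 → K.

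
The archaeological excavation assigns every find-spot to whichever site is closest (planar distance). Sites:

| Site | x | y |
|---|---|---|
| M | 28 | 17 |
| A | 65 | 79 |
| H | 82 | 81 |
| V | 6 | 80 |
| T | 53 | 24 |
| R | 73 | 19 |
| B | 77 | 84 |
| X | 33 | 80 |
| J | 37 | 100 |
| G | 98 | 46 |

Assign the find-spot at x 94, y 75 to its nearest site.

H

Squared distances to each site:
M: 7720.000; A: 857.000; H: 180.000; V: 7769.000; T: 4282.000; R: 3577.000; B: 370.000; X: 3746.000; J: 3874.000; G: 857.000.
Minimum at H.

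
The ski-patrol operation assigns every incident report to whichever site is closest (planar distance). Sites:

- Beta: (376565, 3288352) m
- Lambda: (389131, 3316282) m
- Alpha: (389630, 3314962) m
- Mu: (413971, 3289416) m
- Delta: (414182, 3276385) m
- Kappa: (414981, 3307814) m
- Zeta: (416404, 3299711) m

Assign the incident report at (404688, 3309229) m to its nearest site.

Squared distances to each site:
Beta: 1226752258.000; Lambda: 291765058.000; Alpha: 259610653.000; Mu: 478729058.000; Delta: 1168864372.000; Kappa: 107948074.000; Zeta: 227856980.000.
Minimum at Kappa.

Kappa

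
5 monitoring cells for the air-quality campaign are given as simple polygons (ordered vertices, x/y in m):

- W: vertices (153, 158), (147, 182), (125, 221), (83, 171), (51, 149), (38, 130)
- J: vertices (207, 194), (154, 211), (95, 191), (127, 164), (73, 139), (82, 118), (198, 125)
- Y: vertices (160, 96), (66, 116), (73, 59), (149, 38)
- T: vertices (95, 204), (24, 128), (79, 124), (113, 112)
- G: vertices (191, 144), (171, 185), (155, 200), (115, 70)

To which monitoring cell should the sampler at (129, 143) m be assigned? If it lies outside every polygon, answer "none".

J

Cast a ray rightward from (129, 143). For each polygon, the edges (by vertex number in listed order) whose endpoints lie on opposite sides of y = 143, where each meets that height, and whether that is right or left of the point:
W: 5–6 at x≈46.9 (left), 6–1 at x≈91.4 (left) → 0 crossings.
J: 4–5 at x≈81.6 (left), 7–1 at x≈200.3 (right) → 1 crossing.
Y: no edge straddles that height → 0 crossings.
T: 1–2 at x≈38.0 (left), 4–1 at x≈106.9 (left) → 0 crossings.
G: 3–4 at x≈137.5 (right), 4–1 at x≈190.0 (right) → 2 crossings.
Only J has an odd count, so the point is inside J.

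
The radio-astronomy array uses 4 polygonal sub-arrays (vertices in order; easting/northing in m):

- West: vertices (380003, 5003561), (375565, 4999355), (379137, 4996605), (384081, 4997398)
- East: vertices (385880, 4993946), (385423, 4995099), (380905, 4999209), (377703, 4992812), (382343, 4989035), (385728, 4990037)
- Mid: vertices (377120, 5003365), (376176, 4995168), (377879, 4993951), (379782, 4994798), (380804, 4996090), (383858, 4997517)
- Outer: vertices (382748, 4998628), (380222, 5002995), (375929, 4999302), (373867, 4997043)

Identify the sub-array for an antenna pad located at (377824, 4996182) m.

Cast a ray rightward from (377824, 4996182). For each polygon, the edges (by vertex number in listed order) whose endpoints lie on opposite sides of northing = 4996182, where each meets that height, and whether that is right or left of the point:
West: no edge straddles that height → 0 crossings.
East: 2–3 at easting≈384232.5 (right), 3–4 at easting≈379389.8 (right) → 2 crossings.
Mid: 1–2 at easting≈376292.8 (left), 5–6 at easting≈381000.9 (right) → 1 crossing.
Outer: no edge straddles that height → 0 crossings.
Only Mid has an odd count, so the point is inside Mid.

Mid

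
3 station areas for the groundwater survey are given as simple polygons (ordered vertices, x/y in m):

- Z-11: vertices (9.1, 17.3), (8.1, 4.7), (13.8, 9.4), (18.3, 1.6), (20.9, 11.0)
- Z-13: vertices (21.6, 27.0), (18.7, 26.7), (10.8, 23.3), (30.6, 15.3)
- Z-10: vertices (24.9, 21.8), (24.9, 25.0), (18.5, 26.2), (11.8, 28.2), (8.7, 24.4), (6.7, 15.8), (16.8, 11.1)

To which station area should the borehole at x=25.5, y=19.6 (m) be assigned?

Cast a ray rightward from (25.5, 19.6). For each polygon, the edges (by vertex number in listed order) whose endpoints lie on opposite sides of y = 19.6, where each meets that height, and whether that is right or left of the point:
Z-11: no edge straddles that height → 0 crossings.
Z-13: 3–4 at x≈19.96 (left), 4–1 at x≈27.29 (right) → 1 crossing.
Z-10: 5–6 at x≈7.58 (left), 7–1 at x≈23.23 (left) → 0 crossings.
Only Z-13 has an odd count, so the point is inside Z-13.

Z-13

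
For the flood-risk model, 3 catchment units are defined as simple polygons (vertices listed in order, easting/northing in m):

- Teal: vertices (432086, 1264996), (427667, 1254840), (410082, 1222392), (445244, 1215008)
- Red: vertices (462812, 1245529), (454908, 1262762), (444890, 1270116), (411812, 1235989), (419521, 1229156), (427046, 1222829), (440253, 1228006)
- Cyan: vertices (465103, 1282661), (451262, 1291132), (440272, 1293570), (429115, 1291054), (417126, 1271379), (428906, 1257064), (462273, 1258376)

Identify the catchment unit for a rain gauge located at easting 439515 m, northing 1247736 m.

Cast a ray rightward from (439515, 1247736). For each polygon, the edges (by vertex number in listed order) whose endpoints lie on opposite sides of northing = 1247736, where each meets that height, and whether that is right or left of the point:
Teal: 2–3 at easting≈423817.0 (left), 4–1 at easting≈436629.2 (left) → 0 crossings.
Red: 1–2 at easting≈461799.7 (right), 3–4 at easting≈423197.9 (left) → 1 crossing.
Cyan: no edge straddles that height → 0 crossings.
Only Red has an odd count, so the point is inside Red.

Red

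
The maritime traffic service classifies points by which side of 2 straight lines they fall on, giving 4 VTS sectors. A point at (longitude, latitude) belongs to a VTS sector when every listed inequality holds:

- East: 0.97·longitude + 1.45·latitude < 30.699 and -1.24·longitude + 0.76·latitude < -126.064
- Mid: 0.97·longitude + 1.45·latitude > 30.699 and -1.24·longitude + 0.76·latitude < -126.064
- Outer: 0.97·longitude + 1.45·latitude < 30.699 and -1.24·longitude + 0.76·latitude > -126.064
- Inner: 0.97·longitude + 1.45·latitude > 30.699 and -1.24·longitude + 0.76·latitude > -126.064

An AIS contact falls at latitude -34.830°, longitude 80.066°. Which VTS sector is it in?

0.97·80.066 + 1.45·-34.830 = 27.161, which is < 30.699
-1.24·80.066 + 0.76·-34.830 = -125.753, which is > -126.064
This sign pattern matches Outer.

Outer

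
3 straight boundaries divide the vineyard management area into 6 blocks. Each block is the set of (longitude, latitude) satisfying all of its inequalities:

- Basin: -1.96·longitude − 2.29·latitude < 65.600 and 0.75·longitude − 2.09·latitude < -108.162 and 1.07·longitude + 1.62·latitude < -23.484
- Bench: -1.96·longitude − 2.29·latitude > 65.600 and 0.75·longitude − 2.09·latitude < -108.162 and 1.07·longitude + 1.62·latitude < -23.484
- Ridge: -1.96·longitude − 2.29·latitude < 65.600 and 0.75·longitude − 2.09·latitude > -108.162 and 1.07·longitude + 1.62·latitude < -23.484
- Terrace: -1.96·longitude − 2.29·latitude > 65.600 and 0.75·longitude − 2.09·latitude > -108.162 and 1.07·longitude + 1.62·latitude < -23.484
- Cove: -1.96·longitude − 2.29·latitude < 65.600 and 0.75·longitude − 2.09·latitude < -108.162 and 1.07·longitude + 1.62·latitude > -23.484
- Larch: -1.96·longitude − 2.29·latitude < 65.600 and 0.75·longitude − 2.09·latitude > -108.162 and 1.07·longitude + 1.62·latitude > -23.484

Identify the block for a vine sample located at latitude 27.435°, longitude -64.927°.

Ridge

-1.96·-64.927 − 2.29·27.435 = 64.431, which is < 65.600
0.75·-64.927 − 2.09·27.435 = -106.034, which is > -108.162
1.07·-64.927 + 1.62·27.435 = -25.027, which is < -23.484
This sign pattern matches Ridge.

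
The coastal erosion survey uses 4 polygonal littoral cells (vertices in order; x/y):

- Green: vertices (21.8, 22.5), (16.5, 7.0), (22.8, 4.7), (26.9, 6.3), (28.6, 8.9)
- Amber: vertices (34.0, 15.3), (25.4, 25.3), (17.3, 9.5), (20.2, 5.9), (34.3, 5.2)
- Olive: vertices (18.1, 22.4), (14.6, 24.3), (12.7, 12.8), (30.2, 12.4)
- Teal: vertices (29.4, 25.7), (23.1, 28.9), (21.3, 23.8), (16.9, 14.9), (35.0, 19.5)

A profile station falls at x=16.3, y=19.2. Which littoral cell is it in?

Cast a ray rightward from (16.3, 19.2). For each polygon, the edges (by vertex number in listed order) whose endpoints lie on opposite sides of y = 19.2, where each meets that height, and whether that is right or left of the point:
Green: 1–2 at x≈20.67 (right), 5–1 at x≈23.45 (right) → 2 crossings.
Amber: 1–2 at x≈30.65 (right), 2–3 at x≈22.27 (right) → 2 crossings.
Olive: 2–3 at x≈13.76 (left), 4–1 at x≈21.97 (right) → 1 crossing.
Teal: 3–4 at x≈19.03 (right), 4–5 at x≈33.82 (right) → 2 crossings.
Only Olive has an odd count, so the point is inside Olive.

Olive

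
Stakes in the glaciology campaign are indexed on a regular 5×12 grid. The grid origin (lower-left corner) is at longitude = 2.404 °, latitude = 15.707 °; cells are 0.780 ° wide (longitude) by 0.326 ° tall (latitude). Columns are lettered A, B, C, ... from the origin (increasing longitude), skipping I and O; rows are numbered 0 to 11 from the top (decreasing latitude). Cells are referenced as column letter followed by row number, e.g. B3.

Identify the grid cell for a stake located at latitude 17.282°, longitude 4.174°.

Column index: ⌊(4.174 − 2.404) / 0.780⌋ = ⌊2.269⌋ = 2 → column C
Row offset from origin: ⌊(17.282 − 15.707) / 0.326⌋ = ⌊4.831⌋ = 4 → row 7 (counted from top)

C7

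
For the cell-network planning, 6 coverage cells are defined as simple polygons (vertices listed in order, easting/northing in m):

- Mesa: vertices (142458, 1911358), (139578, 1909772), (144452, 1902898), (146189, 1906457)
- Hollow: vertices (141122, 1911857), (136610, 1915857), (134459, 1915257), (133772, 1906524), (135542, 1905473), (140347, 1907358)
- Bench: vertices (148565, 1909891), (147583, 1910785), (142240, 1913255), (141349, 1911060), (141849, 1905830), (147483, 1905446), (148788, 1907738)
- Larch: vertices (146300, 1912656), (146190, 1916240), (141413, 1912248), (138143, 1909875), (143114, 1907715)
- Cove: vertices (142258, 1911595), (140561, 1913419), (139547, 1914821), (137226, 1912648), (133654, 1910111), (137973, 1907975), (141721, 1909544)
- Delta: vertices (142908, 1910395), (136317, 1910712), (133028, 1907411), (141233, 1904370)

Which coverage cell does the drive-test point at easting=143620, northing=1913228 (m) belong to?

Larch

Cast a ray rightward from (143620, 1913228). For each polygon, the edges (by vertex number in listed order) whose endpoints lie on opposite sides of northing = 1913228, where each meets that height, and whether that is right or left of the point:
Mesa: no edge straddles that height → 0 crossings.
Hollow: 1–2 at easting≈139575.5 (left), 3–4 at easting≈134299.4 (left) → 0 crossings.
Bench: 2–3 at easting≈142298.4 (left), 3–4 at easting≈142229.0 (left) → 0 crossings.
Larch: 1–2 at easting≈146282.4 (right), 2–3 at easting≈142585.7 (left) → 1 crossing.
Cove: 1–2 at easting≈140738.7 (left), 3–4 at easting≈137845.5 (left) → 0 crossings.
Delta: no edge straddles that height → 0 crossings.
Only Larch has an odd count, so the point is inside Larch.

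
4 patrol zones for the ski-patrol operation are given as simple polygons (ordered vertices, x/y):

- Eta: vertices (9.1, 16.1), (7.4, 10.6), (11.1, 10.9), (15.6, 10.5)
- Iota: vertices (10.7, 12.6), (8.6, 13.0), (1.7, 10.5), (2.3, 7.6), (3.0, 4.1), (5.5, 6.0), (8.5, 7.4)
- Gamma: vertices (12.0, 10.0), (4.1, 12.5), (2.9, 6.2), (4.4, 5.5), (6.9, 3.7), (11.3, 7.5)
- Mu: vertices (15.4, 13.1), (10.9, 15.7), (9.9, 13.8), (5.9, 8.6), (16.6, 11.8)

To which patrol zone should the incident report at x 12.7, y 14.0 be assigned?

Mu

Cast a ray rightward from (12.7, 14.0). For each polygon, the edges (by vertex number in listed order) whose endpoints lie on opposite sides of y = 14.0, where each meets that height, and whether that is right or left of the point:
Eta: 1–2 at x≈8.45 (left), 4–1 at x≈11.54 (left) → 0 crossings.
Iota: no edge straddles that height → 0 crossings.
Gamma: no edge straddles that height → 0 crossings.
Mu: 1–2 at x≈13.84 (right), 2–3 at x≈10.01 (left) → 1 crossing.
Only Mu has an odd count, so the point is inside Mu.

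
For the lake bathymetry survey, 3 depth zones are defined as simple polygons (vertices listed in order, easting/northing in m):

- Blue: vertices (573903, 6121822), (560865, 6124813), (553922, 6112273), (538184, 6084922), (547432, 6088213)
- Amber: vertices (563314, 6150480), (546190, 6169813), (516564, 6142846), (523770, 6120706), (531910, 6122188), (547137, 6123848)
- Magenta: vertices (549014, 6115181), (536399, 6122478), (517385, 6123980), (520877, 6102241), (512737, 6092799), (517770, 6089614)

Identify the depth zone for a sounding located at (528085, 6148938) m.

Cast a ray rightward from (528085, 6148938). For each polygon, the edges (by vertex number in listed order) whose endpoints lie on opposite sides of northing = 6148938, where each meets that height, and whether that is right or left of the point:
Blue: no edge straddles that height → 0 crossings.
Amber: 2–3 at easting≈523256.7 (left), 6–1 at easting≈562377.3 (right) → 1 crossing.
Magenta: no edge straddles that height → 0 crossings.
Only Amber has an odd count, so the point is inside Amber.

Amber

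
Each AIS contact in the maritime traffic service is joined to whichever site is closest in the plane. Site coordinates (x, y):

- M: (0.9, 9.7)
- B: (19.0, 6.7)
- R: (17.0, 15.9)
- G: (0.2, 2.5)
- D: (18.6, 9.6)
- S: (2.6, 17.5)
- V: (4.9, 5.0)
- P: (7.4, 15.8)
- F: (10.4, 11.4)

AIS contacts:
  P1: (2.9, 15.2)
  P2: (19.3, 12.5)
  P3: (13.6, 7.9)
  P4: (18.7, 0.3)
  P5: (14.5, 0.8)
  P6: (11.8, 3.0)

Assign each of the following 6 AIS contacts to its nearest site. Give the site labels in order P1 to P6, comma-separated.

P1 → S (d²=5.38)
P2 → D (d²=8.90)
P3 → F (d²=22.49)
P4 → B (d²=41.05)
P5 → B (d²=55.06)
P6 → V (d²=51.61)

S, D, F, B, B, V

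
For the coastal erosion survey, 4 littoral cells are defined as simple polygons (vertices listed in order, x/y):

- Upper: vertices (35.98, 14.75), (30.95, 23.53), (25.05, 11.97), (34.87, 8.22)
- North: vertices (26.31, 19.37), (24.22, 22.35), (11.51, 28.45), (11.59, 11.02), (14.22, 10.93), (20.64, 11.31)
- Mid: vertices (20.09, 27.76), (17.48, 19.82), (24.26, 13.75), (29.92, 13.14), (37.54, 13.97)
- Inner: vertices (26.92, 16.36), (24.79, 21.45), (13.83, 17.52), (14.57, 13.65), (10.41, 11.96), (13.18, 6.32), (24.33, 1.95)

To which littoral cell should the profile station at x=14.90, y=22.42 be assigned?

Cast a ray rightward from (14.90, 22.42). For each polygon, the edges (by vertex number in listed order) whose endpoints lie on opposite sides of y = 22.42, where each meets that height, and whether that is right or left of the point:
Upper: 1–2 at x≈31.586 (right), 2–3 at x≈30.383 (right) → 2 crossings.
North: 2–3 at x≈24.074 (right), 3–4 at x≈11.538 (left) → 1 crossing.
Mid: 1–2 at x≈18.335 (right), 5–1 at x≈26.847 (right) → 2 crossings.
Inner: no edge straddles that height → 0 crossings.
Only North has an odd count, so the point is inside North.

North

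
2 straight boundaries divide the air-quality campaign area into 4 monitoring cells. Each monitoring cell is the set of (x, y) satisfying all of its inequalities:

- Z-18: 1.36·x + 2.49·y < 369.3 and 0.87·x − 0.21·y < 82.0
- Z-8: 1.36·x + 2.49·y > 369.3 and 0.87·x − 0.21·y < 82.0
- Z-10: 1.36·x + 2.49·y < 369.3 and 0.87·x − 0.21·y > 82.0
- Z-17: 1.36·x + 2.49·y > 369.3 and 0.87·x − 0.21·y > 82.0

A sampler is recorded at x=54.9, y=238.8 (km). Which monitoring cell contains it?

Z-8

1.36·54.9 + 2.49·238.8 = 669.276, which is > 369.3
0.87·54.9 − 0.21·238.8 = -2.385, which is < 82.0
This sign pattern matches Z-8.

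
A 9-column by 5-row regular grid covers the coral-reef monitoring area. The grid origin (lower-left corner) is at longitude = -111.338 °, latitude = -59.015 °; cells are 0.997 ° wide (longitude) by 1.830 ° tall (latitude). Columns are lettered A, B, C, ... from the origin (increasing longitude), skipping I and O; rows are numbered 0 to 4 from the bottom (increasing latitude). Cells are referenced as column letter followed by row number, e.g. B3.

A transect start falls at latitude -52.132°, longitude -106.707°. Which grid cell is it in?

E3

Column index: ⌊(-106.707 − -111.338) / 0.997⌋ = ⌊4.645⌋ = 4 → column E
Row offset from origin: ⌊(-52.132 − -59.015) / 1.830⌋ = ⌊3.761⌋ = 3 → row 3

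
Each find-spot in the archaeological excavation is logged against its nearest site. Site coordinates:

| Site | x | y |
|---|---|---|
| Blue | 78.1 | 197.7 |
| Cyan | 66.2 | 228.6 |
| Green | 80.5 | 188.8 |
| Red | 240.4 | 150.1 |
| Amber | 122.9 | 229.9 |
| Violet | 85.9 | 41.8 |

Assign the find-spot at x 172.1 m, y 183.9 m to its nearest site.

Squared distances to each site:
Blue: 9026.440; Cyan: 13212.900; Green: 8414.570; Red: 5807.330; Amber: 4536.640; Violet: 27622.850.
Minimum at Amber.

Amber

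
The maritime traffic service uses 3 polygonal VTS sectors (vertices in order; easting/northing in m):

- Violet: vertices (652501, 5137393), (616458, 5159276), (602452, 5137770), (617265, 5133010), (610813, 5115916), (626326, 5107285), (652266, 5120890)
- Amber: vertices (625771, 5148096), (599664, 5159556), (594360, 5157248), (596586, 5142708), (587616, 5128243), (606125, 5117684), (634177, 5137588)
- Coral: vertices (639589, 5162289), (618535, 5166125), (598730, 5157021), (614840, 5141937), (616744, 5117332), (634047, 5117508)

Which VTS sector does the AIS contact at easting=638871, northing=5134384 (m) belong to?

Violet

Cast a ray rightward from (638871, 5134384). For each polygon, the edges (by vertex number in listed order) whose endpoints lie on opposite sides of northing = 5134384, where each meets that height, and whether that is right or left of the point:
Violet: 3–4 at easting≈612989.1 (left), 7–1 at easting≈652458.2 (right) → 1 crossing.
Amber: 4–5 at easting≈591424.1 (left), 6–7 at easting≈629661.4 (left) → 0 crossings.
Coral: 4–5 at easting≈615424.5 (left), 6–1 at easting≈636135.5 (left) → 0 crossings.
Only Violet has an odd count, so the point is inside Violet.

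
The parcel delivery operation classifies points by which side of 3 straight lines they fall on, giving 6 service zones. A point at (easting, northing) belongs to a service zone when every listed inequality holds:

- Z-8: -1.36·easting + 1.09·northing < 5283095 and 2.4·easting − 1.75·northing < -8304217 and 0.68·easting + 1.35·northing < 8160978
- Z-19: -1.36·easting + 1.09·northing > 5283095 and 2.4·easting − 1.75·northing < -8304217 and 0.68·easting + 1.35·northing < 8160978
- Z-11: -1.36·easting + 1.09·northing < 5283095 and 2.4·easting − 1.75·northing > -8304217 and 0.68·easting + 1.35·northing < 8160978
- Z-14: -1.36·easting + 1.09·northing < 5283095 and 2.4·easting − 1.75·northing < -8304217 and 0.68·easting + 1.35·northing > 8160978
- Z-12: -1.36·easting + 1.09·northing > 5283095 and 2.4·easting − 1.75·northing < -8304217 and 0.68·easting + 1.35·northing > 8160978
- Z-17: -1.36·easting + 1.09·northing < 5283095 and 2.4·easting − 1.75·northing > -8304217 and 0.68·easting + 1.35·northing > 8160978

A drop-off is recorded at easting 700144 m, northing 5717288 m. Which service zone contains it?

-1.36·700144 + 1.09·5717288 = 5279648.080, which is < 5283095
2.4·700144 − 1.75·5717288 = -8324908.400, which is < -8304217
0.68·700144 + 1.35·5717288 = 8194436.720, which is > 8160978
This sign pattern matches Z-14.

Z-14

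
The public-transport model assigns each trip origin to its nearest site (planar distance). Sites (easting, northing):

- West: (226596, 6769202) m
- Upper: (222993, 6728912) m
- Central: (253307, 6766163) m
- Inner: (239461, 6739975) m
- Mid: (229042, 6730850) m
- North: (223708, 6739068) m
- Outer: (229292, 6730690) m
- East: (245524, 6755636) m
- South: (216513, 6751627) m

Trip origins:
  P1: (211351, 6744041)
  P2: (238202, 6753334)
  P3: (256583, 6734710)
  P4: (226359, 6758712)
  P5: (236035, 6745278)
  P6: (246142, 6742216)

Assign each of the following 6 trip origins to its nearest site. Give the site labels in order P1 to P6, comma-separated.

P1 → South (d²=84193640.00)
P2 → East (d²=58910888.00)
P3 → Inner (d²=320883109.00)
P4 → West (d²=110096269.00)
P5 → Inner (d²=39859285.00)
P6 → Inner (d²=49657842.00)

South, East, Inner, West, Inner, Inner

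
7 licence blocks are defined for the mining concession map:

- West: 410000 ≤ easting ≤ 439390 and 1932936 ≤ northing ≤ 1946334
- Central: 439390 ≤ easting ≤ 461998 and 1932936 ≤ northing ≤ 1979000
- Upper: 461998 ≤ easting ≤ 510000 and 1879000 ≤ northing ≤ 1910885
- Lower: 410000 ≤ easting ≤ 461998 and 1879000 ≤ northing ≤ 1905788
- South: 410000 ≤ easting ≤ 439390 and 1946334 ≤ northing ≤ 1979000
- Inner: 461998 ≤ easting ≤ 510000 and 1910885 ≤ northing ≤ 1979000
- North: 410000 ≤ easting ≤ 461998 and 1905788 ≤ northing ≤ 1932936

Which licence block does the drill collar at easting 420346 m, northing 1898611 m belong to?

Lower

The point has easting = 420346 and northing = 1898611.
Only Lower satisfies 410000 ≤ easting ≤ 461998 and 1879000 ≤ northing ≤ 1905788.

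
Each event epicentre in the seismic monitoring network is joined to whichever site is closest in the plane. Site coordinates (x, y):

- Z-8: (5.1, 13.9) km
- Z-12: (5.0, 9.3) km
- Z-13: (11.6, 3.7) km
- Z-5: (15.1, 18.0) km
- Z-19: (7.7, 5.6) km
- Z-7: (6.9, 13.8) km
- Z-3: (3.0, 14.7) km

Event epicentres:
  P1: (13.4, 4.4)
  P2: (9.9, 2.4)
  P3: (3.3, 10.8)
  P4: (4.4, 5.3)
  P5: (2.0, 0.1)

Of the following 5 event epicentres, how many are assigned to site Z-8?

0

P1 → Z-13
P2 → Z-13
P3 → Z-12
P4 → Z-19
P5 → Z-19
0 of the 5 go to Z-8.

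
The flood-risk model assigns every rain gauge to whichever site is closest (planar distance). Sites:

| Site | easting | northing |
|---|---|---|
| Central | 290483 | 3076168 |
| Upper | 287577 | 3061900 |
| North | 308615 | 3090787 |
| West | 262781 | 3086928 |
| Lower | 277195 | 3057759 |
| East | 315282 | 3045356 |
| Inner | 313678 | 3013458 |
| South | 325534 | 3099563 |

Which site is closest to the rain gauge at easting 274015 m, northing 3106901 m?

Squared distances to each site:
Central: 1215712313.000; Upper: 2209017845.000; North: 1456820996.000; West: 525123485.000; Lower: 2425048564.000; East: 5490752314.000; Inner: 10304747818.000; South: 2708053605.000.
Minimum at West.

West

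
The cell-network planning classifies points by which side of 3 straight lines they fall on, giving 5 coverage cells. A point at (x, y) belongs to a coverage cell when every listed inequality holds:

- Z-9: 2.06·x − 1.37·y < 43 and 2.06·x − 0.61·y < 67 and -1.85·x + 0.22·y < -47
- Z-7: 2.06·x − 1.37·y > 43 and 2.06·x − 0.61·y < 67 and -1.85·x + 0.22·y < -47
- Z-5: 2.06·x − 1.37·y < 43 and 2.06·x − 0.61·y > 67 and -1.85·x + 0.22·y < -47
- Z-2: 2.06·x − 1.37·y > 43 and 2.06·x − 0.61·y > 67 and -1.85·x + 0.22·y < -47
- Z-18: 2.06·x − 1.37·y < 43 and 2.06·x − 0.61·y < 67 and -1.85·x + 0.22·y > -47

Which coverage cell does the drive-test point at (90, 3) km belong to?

Z-2

2.06·90 − 1.37·3 = 181.290, which is > 43
2.06·90 − 0.61·3 = 183.570, which is > 67
-1.85·90 + 0.22·3 = -165.840, which is < -47
This sign pattern matches Z-2.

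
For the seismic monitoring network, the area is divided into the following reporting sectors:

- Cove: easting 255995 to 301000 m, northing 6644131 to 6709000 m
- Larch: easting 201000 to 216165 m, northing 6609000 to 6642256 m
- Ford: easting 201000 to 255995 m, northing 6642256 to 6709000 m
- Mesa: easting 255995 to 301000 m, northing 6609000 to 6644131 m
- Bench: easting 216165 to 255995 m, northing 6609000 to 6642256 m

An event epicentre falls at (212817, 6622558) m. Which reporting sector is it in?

Larch

The point has easting = 212817 and northing = 6622558.
Only Larch satisfies 201000 ≤ easting ≤ 216165 and 6609000 ≤ northing ≤ 6642256.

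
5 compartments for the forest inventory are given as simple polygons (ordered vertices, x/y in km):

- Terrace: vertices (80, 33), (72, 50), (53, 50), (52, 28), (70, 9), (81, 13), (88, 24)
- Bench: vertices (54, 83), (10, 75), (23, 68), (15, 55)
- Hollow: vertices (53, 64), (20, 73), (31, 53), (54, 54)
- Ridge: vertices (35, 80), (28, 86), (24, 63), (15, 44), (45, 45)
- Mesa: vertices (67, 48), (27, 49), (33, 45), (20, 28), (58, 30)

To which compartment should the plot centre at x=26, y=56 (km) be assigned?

Cast a ray rightward from (26, 56). For each polygon, the edges (by vertex number in listed order) whose endpoints lie on opposite sides of y = 56, where each meets that height, and whether that is right or left of the point:
Terrace: no edge straddles that height → 0 crossings.
Bench: 3–4 at x≈15.6 (left), 4–1 at x≈16.4 (left) → 0 crossings.
Hollow: 2–3 at x≈29.4 (right), 4–1 at x≈53.8 (right) → 2 crossings.
Ridge: 3–4 at x≈20.7 (left), 5–1 at x≈41.9 (right) → 1 crossing.
Mesa: no edge straddles that height → 0 crossings.
Only Ridge has an odd count, so the point is inside Ridge.

Ridge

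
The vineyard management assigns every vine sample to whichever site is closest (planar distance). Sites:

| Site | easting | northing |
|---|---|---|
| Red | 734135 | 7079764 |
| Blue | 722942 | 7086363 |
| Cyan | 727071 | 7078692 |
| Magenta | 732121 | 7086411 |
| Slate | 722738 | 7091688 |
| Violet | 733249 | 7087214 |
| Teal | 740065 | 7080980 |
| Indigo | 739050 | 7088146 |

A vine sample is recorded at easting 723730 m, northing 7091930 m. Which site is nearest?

Slate

Squared distances to each site:
Red: 256275581.000; Blue: 31612433.000; Cyan: 186406925.000; Magenta: 100868242.000; Slate: 1042628.000; Violet: 112852017.000; Teal: 386734725.000; Indigo: 249021056.000.
Minimum at Slate.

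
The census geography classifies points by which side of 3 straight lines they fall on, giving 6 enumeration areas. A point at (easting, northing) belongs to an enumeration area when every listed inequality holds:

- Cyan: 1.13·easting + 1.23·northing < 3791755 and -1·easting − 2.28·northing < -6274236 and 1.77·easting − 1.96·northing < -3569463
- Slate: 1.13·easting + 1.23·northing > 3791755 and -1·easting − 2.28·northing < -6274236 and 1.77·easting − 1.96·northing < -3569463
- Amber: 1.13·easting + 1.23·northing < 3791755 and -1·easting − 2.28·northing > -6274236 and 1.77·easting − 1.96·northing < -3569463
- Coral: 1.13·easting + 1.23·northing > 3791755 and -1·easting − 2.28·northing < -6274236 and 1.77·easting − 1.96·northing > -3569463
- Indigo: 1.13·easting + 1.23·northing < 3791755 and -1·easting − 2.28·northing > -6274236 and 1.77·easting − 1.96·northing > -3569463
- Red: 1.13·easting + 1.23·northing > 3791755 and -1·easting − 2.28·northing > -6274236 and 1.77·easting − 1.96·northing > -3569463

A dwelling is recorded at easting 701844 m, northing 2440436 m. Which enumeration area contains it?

Red

1.13·701844 + 1.23·2440436 = 3794820.000, which is > 3791755
-1·701844 − 2.28·2440436 = -6266038.080, which is > -6274236
1.77·701844 − 1.96·2440436 = -3540990.680, which is > -3569463
This sign pattern matches Red.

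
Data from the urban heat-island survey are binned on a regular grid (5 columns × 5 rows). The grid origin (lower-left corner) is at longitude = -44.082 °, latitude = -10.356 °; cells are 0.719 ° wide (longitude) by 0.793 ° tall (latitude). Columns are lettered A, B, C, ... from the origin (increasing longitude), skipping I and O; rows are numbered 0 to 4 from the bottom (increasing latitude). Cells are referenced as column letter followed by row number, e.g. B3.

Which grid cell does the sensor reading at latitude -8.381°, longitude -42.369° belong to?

C2

Column index: ⌊(-42.369 − -44.082) / 0.719⌋ = ⌊2.382⌋ = 2 → column C
Row offset from origin: ⌊(-8.381 − -10.356) / 0.793⌋ = ⌊2.491⌋ = 2 → row 2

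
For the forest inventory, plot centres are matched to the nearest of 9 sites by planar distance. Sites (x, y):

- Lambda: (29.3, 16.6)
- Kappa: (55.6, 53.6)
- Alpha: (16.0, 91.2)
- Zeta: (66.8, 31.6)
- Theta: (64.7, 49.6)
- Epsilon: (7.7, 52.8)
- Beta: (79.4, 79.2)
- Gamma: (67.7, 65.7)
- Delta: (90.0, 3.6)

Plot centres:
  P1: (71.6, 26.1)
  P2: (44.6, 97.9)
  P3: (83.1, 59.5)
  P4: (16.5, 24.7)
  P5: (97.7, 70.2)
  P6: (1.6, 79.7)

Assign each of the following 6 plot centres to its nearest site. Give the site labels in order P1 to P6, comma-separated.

P1 → Zeta (d²=53.29)
P2 → Alpha (d²=862.85)
P3 → Gamma (d²=275.60)
P4 → Lambda (d²=229.45)
P5 → Beta (d²=415.89)
P6 → Alpha (d²=339.61)

Zeta, Alpha, Gamma, Lambda, Beta, Alpha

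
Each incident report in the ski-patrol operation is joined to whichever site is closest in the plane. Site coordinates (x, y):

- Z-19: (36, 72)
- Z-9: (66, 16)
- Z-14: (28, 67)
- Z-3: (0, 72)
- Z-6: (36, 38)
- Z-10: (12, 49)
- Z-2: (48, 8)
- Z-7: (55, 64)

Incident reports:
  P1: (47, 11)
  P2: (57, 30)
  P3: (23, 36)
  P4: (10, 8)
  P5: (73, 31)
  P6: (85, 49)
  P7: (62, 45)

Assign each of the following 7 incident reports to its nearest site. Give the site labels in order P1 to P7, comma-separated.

Z-2, Z-9, Z-6, Z-2, Z-9, Z-7, Z-7

P1 → Z-2 (d²=10.00)
P2 → Z-9 (d²=277.00)
P3 → Z-6 (d²=173.00)
P4 → Z-2 (d²=1444.00)
P5 → Z-9 (d²=274.00)
P6 → Z-7 (d²=1125.00)
P7 → Z-7 (d²=410.00)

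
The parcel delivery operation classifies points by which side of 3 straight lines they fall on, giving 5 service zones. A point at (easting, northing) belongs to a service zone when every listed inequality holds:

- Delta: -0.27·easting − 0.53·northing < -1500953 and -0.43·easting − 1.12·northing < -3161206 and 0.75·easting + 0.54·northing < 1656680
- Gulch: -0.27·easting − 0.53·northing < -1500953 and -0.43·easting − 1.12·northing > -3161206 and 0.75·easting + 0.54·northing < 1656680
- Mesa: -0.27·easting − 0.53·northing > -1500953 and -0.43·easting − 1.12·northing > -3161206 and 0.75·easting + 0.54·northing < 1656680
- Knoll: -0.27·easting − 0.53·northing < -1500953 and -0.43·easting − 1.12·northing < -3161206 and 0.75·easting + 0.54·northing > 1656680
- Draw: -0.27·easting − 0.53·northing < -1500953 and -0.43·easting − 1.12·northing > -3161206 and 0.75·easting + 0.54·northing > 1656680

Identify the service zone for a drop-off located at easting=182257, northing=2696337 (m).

-0.27·182257 − 0.53·2696337 = -1478268.000, which is > -1500953
-0.43·182257 − 1.12·2696337 = -3098267.950, which is > -3161206
0.75·182257 + 0.54·2696337 = 1592714.730, which is < 1656680
This sign pattern matches Mesa.

Mesa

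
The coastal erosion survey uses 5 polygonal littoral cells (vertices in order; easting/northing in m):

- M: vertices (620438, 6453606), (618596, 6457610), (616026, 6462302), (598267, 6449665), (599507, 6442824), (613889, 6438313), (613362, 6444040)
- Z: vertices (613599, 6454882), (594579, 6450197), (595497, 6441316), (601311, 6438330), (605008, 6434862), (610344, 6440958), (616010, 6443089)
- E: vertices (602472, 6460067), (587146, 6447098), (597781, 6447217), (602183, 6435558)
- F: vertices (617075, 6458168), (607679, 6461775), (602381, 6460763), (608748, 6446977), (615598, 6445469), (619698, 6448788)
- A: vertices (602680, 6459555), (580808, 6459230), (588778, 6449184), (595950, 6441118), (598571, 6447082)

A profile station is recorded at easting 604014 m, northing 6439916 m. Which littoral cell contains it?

Z

Cast a ray rightward from (604014, 6439916). For each polygon, the edges (by vertex number in listed order) whose endpoints lie on opposite sides of northing = 6439916, where each meets that height, and whether that is right or left of the point:
M: 5–6 at easting≈608778.3 (right), 6–7 at easting≈613741.5 (right) → 2 crossings.
Z: 3–4 at easting≈598222.9 (left), 5–6 at easting≈609431.9 (right) → 1 crossing.
E: 3–4 at easting≈600537.6 (left), 4–1 at easting≈602234.4 (left) → 0 crossings.
F: no edge straddles that height → 0 crossings.
A: no edge straddles that height → 0 crossings.
Only Z has an odd count, so the point is inside Z.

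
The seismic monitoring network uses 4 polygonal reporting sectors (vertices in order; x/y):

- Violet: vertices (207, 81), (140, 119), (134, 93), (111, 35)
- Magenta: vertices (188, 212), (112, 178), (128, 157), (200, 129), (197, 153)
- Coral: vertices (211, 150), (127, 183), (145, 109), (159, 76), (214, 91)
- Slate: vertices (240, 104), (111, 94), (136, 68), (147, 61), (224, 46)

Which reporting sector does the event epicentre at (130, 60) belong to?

Cast a ray rightward from (130, 60). For each polygon, the edges (by vertex number in listed order) whose endpoints lie on opposite sides of y = 60, where each meets that height, and whether that is right or left of the point:
Violet: 3–4 at x≈120.9 (left), 4–1 at x≈163.2 (right) → 1 crossing.
Magenta: no edge straddles that height → 0 crossings.
Coral: no edge straddles that height → 0 crossings.
Slate: 4–5 at x≈152.1 (right), 5–1 at x≈227.9 (right) → 2 crossings.
Only Violet has an odd count, so the point is inside Violet.

Violet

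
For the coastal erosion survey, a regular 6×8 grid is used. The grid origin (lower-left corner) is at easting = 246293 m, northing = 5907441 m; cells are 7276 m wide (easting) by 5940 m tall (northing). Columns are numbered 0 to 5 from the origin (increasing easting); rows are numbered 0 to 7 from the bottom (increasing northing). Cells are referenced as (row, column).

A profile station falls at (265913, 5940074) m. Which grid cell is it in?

(5, 2)

Column index: ⌊(265913 − 246293) / 7276⌋ = ⌊2.697⌋ = 2
Row offset from origin: ⌊(5940074 − 5907441) / 5940⌋ = ⌊5.494⌋ = 5 → row 5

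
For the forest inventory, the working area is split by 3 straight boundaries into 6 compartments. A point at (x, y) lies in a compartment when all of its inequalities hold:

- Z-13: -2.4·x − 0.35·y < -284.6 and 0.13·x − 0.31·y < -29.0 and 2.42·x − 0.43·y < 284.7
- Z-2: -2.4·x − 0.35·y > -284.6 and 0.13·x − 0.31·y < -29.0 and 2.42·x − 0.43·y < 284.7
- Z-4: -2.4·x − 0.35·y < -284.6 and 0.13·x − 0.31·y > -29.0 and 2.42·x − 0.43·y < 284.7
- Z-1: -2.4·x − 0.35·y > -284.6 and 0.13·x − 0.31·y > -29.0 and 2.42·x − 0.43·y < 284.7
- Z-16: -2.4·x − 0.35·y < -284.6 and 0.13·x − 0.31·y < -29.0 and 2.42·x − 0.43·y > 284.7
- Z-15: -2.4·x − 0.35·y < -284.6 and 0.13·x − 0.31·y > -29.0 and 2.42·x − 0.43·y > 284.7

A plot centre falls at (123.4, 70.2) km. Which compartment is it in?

Z-4

-2.4·123.4 − 0.35·70.2 = -320.730, which is < -284.6
0.13·123.4 − 0.31·70.2 = -5.720, which is > -29.0
2.42·123.4 − 0.43·70.2 = 268.442, which is < 284.7
This sign pattern matches Z-4.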